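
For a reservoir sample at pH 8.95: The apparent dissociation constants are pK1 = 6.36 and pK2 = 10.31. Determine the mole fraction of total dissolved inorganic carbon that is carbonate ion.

α₂ = 0.0417

α₂ = 1 / (1 + [H⁺]/K2 + [H⁺]²/(K1K2)) = 1 / (1 + 10^+1.36 + 10^-1.23)
   = 1 / (1 + 22.909 + 0.058884) = 1/23.968 = 0.04172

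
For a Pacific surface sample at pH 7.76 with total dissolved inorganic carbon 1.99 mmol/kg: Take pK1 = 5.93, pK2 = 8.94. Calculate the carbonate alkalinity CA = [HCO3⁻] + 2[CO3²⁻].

CA = [HCO3⁻] + 2[CO3²⁻] = (α₁ + 2α₂)·DIC
At pH 7.76: [H⁺]/K1 = 10^-1.83 = 0.014791, K2/[H⁺] = 10^-1.18 = 0.066069
α₁ = 1/(1 + 0.014791 + 0.066069) = 1/1.0809 = 0.9252; α₂ = α₁·K2/[H⁺] = 0.06113
α₁ + 2α₂ = 1.0474
CA = 1.0474 × 1.99 = 2.08 mmol/kg

CA = 2.08 mmol/kg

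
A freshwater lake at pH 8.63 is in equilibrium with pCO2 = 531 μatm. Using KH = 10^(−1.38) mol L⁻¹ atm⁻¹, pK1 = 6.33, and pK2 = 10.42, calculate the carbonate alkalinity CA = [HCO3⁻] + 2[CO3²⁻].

[CO2*] = KH · pCO2 = 10^(−1.38) × 531×10^-6 = 2.214×10^-5 mol/L
α₀ = 1/(1 + K1/[H⁺] + K1K2/[H⁺]²) = 1/(1 + 10^+2.30 + 10^+0.51) = 0.004908
DIC = [CO2*]/α₀ = 2.214×10^-5 / 0.004908 = 4.510 mmol/L
CA = (α₁ + 2α₂)·DIC = (0.9792 + 2×0.01588) × 4.510 = 4.56 mmol/L

CA = 4.56 mmol/L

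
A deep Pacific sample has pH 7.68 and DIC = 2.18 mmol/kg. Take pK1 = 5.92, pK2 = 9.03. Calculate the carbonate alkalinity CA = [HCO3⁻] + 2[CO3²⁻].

CA = 2.24 mmol/kg

CA = [HCO3⁻] + 2[CO3²⁻] = (α₁ + 2α₂)·DIC
At pH 7.68: [H⁺]/K1 = 10^-1.76 = 0.017378, K2/[H⁺] = 10^-1.35 = 0.044668
α₁ = 1/(1 + 0.017378 + 0.044668) = 1/1.0620 = 0.9416; α₂ = α₁·K2/[H⁺] = 0.04206
α₁ + 2α₂ = 1.0257
CA = 1.0257 × 2.18 = 2.24 mmol/kg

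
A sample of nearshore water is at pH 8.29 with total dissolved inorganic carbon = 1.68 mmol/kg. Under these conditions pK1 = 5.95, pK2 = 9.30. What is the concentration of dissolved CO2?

α₀ = 1 / (1 + K1/[H⁺] + K1K2/[H⁺]²) = 1 / (1 + 10^+2.34 + 10^+1.33)
   = 1 / (1 + 218.78 + 21.380) = 1/241.16 = 0.004147
[CO2*] = α₀ × DIC = 0.004147 × 1.68 = 0.00697 mmol/kg = 6.97 μmol/kg

[CO2*] = 6.97 μmol/kg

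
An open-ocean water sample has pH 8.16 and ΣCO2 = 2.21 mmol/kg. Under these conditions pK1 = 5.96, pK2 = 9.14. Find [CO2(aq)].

[CO2*] = 12.6 μmol/kg

α₀ = 1 / (1 + K1/[H⁺] + K1K2/[H⁺]²) = 1 / (1 + 10^+2.20 + 10^+1.22)
   = 1 / (1 + 158.49 + 16.596) = 1/176.09 = 0.005679
[CO2*] = α₀ × DIC = 0.005679 × 2.21 = 0.0126 mmol/kg = 12.6 μmol/kg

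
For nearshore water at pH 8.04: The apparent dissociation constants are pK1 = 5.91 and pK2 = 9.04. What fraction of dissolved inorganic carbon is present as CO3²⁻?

α₂ = 0.0903

α₂ = 1 / (1 + [H⁺]/K2 + [H⁺]²/(K1K2)) = 1 / (1 + 10^+1.00 + 10^-1.13)
   = 1 / (1 + 10.000 + 0.074131) = 1/11.074 = 0.09030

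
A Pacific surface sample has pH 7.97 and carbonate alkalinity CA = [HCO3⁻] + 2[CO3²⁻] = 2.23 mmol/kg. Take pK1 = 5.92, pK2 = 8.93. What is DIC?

CA = [HCO3⁻] + 2[CO3²⁻] = (α₁ + 2α₂)·DIC
At pH 7.97: [H⁺]/K1 = 10^-2.05 = 0.0089125, K2/[H⁺] = 10^-0.96 = 0.10965
α₁ = 1/(1 + 0.0089125 + 0.10965) = 1/1.1186 = 0.8940; α₂ = α₁·K2/[H⁺] = 0.09803
α₁ + 2α₂ = 1.0901
DIC = CA / (α₁ + 2α₂) = 2.23 / 1.0901 = 2.05 mmol/kg

DIC = 2.05 mmol/kg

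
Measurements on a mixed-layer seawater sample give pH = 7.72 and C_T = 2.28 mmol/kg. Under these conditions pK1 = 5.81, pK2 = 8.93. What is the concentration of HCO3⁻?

α₁ = 1 / (1 + [H⁺]/K1 + K2/[H⁺]) = 1 / (1 + 10^-1.91 + 10^-1.21)
   = 1 / (1 + 0.012303 + 0.061660) = 1/1.0740 = 0.9311
[HCO3⁻] = α₁ × DIC = 0.9311 × 2.28 = 2.12 mmol/kg

[HCO3⁻] = 2.12 mmol/kg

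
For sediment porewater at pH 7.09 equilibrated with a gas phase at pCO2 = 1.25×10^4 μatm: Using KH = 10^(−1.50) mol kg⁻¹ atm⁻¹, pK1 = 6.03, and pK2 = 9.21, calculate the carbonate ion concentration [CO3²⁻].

[CO2*] = KH · pCO2 = 10^(−1.50) × 1.25×10^4×10^-6 = 3.953×10^-4 mol/kg
α₀ = 1/(1 + K1/[H⁺] + K1K2/[H⁺]²) = 1/(1 + 10^+1.06 + 10^-1.06) = 0.07956
DIC = [CO2*]/α₀ = 3.953×10^-4 / 0.07956 = 4.968 mmol/kg
[CO3²⁻] = α₂·DIC; α₂ = 0.006930, so [CO3²⁻] = 0.006930 × 4.968 = 0.0344 mmol/kg

[CO3²⁻] = 0.0344 mmol/kg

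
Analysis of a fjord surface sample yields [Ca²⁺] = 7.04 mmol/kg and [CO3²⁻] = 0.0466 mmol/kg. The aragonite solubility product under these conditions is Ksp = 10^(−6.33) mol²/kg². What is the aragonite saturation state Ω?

Ω = 0.701

Ksp = 10^(−6.33) = 4.677×10^-7
Ω = [Ca²⁺][CO3²⁻]/Ksp = (7.04×10^-3)(0.0466×10^-3) / 4.677×10^-7 = 0.701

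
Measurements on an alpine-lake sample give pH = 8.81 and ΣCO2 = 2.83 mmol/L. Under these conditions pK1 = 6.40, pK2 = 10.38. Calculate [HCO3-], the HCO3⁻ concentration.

α₁ = 1 / (1 + [H⁺]/K1 + K2/[H⁺]) = 1 / (1 + 10^-2.41 + 10^-1.57)
   = 1 / (1 + 0.0038905 + 0.026915) = 1/1.0308 = 0.9701
[HCO3⁻] = α₁ × DIC = 0.9701 × 2.83 = 2.75 mmol/L

[HCO3⁻] = 2.75 mmol/L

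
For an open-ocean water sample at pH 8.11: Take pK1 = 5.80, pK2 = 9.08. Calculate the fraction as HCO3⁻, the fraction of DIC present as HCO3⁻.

α₁ = 1 / (1 + [H⁺]/K1 + K2/[H⁺]) = 1 / (1 + 10^-2.31 + 10^-0.97)
   = 1 / (1 + 0.0048978 + 0.10715) = 1/1.1120 = 0.8992

α₁ = 0.899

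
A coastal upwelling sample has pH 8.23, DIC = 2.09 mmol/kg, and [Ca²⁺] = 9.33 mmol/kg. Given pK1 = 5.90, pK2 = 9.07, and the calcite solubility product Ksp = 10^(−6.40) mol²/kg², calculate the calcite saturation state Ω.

α₂ = 1 / (1 + [H⁺]/K2 + [H⁺]²/(K1K2)) = 1 / (1 + 10^+0.84 + 10^-1.49)
   = 1 / (1 + 6.9183 + 0.032359) = 1/7.9507 = 0.1258
[CO3²⁻] = α₂ × DIC = 0.1258 × 2.09 = 0.2629 mmol/kg
Ksp = 10^(−6.40) = 3.981×10^-7
Ω = [Ca²⁺][CO3²⁻]/Ksp = (9.33×10^-3)(2.629×10^-4) / 3.981×10^-7 = 6.16

Ω = 6.16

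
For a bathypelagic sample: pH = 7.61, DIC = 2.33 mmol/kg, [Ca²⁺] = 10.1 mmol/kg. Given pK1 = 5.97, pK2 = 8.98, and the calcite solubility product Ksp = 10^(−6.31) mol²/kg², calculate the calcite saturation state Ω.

Ω = 1.92

α₂ = 1 / (1 + [H⁺]/K2 + [H⁺]²/(K1K2)) = 1 / (1 + 10^+1.37 + 10^-0.27)
   = 1 / (1 + 23.442 + 0.53703) = 1/24.979 = 0.04003
[CO3²⁻] = α₂ × DIC = 0.04003 × 2.33 = 0.09328 mmol/kg
Ksp = 10^(−6.31) = 4.898×10^-7
Ω = [Ca²⁺][CO3²⁻]/Ksp = (10.1×10^-3)(9.328×10^-5) / 4.898×10^-7 = 1.92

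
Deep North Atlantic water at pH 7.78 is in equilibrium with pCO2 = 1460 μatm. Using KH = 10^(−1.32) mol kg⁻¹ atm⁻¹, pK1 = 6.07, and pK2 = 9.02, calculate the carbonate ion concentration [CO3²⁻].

[CO3²⁻] = 0.206 mmol/kg

[CO2*] = KH · pCO2 = 10^(−1.32) × 1460×10^-6 = 6.988×10^-5 mol/kg
α₀ = 1/(1 + K1/[H⁺] + K1K2/[H⁺]²) = 1/(1 + 10^+1.71 + 10^+0.47) = 0.01810
DIC = [CO2*]/α₀ = 6.988×10^-5 / 0.01810 = 3.860 mmol/kg
[CO3²⁻] = α₂·DIC; α₂ = 0.05343, so [CO3²⁻] = 0.05343 × 3.860 = 0.206 mmol/kg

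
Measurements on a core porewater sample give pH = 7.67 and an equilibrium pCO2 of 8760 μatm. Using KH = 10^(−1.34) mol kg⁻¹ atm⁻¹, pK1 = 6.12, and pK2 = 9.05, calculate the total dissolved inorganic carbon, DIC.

DIC = 15.2 mmol/kg

[CO2*] = KH · pCO2 = 10^(−1.34) × 8760×10^-6 = 4.004×10^-4 mol/kg
α₀ = 1/(1 + K1/[H⁺] + K1K2/[H⁺]²) = 1/(1 + 10^+1.55 + 10^+0.17) = 0.02634
DIC = [CO2*]/α₀ = 4.004×10^-4 / 0.02634 = 15.2 mmol/kg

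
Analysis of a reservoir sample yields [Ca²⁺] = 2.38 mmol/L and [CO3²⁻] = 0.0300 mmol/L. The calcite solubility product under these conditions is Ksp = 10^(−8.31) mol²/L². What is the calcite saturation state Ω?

Ω = 14.6

Ksp = 10^(−8.31) = 4.898×10^-9
Ω = [Ca²⁺][CO3²⁻]/Ksp = (2.38×10^-3)(0.0300×10^-3) / 4.898×10^-9 = 14.6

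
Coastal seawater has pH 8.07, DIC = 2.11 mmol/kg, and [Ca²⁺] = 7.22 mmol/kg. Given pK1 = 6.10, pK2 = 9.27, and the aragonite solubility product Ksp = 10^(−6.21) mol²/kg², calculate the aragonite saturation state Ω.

α₂ = 1 / (1 + [H⁺]/K2 + [H⁺]²/(K1K2)) = 1 / (1 + 10^+1.20 + 10^-0.77)
   = 1 / (1 + 15.849 + 0.16982) = 1/17.019 = 0.05876
[CO3²⁻] = α₂ × DIC = 0.05876 × 2.11 = 0.1240 mmol/kg
Ksp = 10^(−6.21) = 6.166×10^-7
Ω = [Ca²⁺][CO3²⁻]/Ksp = (7.22×10^-3)(1.240×10^-4) / 6.166×10^-7 = 1.45

Ω = 1.45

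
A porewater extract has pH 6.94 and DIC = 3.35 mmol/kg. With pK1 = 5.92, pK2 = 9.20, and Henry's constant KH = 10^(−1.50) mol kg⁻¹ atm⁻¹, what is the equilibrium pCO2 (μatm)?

pCO2 = 9190 μatm

α₀ = 1 / (1 + K1/[H⁺] + K1K2/[H⁺]²) = 1 / (1 + 10^+1.02 + 10^-1.24)
   = 1 / (1 + 10.471 + 0.057544) = 1/11.529 = 0.08674
[CO2*] = α₀ × DIC = 0.08674 × 3.35 = 0.2906 mmol/kg
pCO2 = [CO2*]/KH = 2.906×10^-4 / 3.162×10^-2 = 9190 μatm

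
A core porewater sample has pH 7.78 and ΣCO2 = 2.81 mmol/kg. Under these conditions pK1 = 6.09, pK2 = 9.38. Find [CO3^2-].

[CO3²⁻] = 0.0675 mmol/kg

α₂ = 1 / (1 + [H⁺]/K2 + [H⁺]²/(K1K2)) = 1 / (1 + 10^+1.60 + 10^-0.09)
   = 1 / (1 + 39.811 + 0.81283) = 1/41.624 = 0.02402
[CO3²⁻] = α₂ × DIC = 0.02402 × 2.81 = 0.0675 mmol/kg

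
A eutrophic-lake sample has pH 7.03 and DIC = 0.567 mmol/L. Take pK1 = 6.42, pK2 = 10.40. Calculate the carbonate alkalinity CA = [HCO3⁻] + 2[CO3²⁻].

CA = [HCO3⁻] + 2[CO3²⁻] = (α₁ + 2α₂)·DIC
At pH 7.03: [H⁺]/K1 = 10^-0.61 = 0.24547, K2/[H⁺] = 10^-3.37 = 0.00042658
α₁ = 1/(1 + 0.24547 + 0.00042658) = 1/1.2459 = 0.8026; α₂ = α₁·K2/[H⁺] = 0.0003424
α₁ + 2α₂ = 0.8033
CA = 0.8033 × 0.567 = 0.455 mmol/L

CA = 0.455 mmol/L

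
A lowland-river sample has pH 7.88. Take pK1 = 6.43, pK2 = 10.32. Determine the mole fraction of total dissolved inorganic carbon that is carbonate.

α₂ = 0.00349

α₂ = 1 / (1 + [H⁺]/K2 + [H⁺]²/(K1K2)) = 1 / (1 + 10^+2.44 + 10^+0.99)
   = 1 / (1 + 275.42 + 9.7724) = 1/286.20 = 0.003494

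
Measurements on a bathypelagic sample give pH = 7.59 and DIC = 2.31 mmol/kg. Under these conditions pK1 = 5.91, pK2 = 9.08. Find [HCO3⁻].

[HCO3⁻] = 2.19 mmol/kg

α₁ = 1 / (1 + [H⁺]/K1 + K2/[H⁺]) = 1 / (1 + 10^-1.68 + 10^-1.49)
   = 1 / (1 + 0.020893 + 0.032359) = 1/1.0533 = 0.9494
[HCO3⁻] = α₁ × DIC = 0.9494 × 2.31 = 2.19 mmol/kg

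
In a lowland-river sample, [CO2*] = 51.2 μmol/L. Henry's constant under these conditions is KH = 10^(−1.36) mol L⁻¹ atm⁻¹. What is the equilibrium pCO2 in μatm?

KH = 10^(−1.36) = 4.365×10^-2 mol L⁻¹ atm⁻¹
pCO2 = [CO2*]/KH = 51.2×10^-6 / 4.365×10^-2 = 1.17×10^-3 atm = 1170 μatm

pCO2 = 1170 μatm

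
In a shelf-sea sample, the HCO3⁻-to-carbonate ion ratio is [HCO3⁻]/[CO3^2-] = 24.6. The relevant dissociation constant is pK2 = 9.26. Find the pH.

From K2 = [H⁺][CO3^2-]/[HCO3⁻]:  pH = pK2 − log₁₀([HCO3⁻]/[CO3^2-])
log₁₀(24.6) = +1.391
pH = 9.26 − (+1.391) = 7.87

pH = 7.87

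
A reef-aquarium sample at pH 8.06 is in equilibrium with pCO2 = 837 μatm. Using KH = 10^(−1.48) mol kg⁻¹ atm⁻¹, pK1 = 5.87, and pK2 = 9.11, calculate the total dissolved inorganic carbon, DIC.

DIC = 4.70 mmol/kg

[CO2*] = KH · pCO2 = 10^(−1.48) × 837×10^-6 = 2.772×10^-5 mol/kg
α₀ = 1/(1 + K1/[H⁺] + K1K2/[H⁺]²) = 1/(1 + 10^+2.19 + 10^+1.14) = 0.005893
DIC = [CO2*]/α₀ = 2.772×10^-5 / 0.005893 = 4.70 mmol/kg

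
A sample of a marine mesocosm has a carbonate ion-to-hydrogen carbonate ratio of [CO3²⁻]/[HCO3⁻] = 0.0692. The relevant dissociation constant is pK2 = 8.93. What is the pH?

From K2 = [H⁺][CO3²⁻]/[HCO3⁻]:  pH = pK2 + log₁₀([CO3²⁻]/[HCO3⁻])
log₁₀(0.0692) = -1.160
pH = 8.93 + (-1.160) = 7.77

pH = 7.77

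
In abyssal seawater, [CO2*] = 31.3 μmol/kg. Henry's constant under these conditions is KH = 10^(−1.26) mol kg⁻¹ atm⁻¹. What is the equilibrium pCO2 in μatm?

pCO2 = 570 μatm

KH = 10^(−1.26) = 5.495×10^-2 mol kg⁻¹ atm⁻¹
pCO2 = [CO2*]/KH = 31.3×10^-6 / 5.495×10^-2 = 5.70×10^-4 atm = 570 μatm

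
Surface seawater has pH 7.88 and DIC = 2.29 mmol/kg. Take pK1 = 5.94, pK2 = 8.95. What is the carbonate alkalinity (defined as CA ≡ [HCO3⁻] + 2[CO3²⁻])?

CA = [HCO3⁻] + 2[CO3²⁻] = (α₁ + 2α₂)·DIC
At pH 7.88: [H⁺]/K1 = 10^-1.94 = 0.011482, K2/[H⁺] = 10^-1.07 = 0.085114
α₁ = 1/(1 + 0.011482 + 0.085114) = 1/1.0966 = 0.9119; α₂ = α₁·K2/[H⁺] = 0.07762
α₁ + 2α₂ = 1.0671
CA = 1.0671 × 2.29 = 2.44 mmol/kg

CA = 2.44 mmol/kg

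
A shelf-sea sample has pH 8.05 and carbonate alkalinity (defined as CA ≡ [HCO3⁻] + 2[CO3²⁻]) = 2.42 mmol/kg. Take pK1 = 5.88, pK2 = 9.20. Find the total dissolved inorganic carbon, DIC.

DIC = 2.28 mmol/kg

CA = [HCO3⁻] + 2[CO3²⁻] = (α₁ + 2α₂)·DIC
At pH 8.05: [H⁺]/K1 = 10^-2.17 = 0.0067608, K2/[H⁺] = 10^-1.15 = 0.070795
α₁ = 1/(1 + 0.0067608 + 0.070795) = 1/1.0776 = 0.9280; α₂ = α₁·K2/[H⁺] = 0.06570
α₁ + 2α₂ = 1.0594
DIC = CA / (α₁ + 2α₂) = 2.42 / 1.0594 = 2.28 mmol/kg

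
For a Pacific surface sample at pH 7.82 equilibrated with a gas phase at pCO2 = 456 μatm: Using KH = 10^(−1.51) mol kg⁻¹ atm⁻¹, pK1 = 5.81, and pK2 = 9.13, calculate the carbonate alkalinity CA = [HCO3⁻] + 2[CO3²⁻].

[CO2*] = KH · pCO2 = 10^(−1.51) × 456×10^-6 = 1.409×10^-5 mol/kg
α₀ = 1/(1 + K1/[H⁺] + K1K2/[H⁺]²) = 1/(1 + 10^+2.01 + 10^+0.70) = 0.009230
DIC = [CO2*]/α₀ = 1.409×10^-5 / 0.009230 = 1.527 mmol/kg
CA = (α₁ + 2α₂)·DIC = (0.9445 + 2×0.04626) × 1.527 = 1.58 mmol/kg

CA = 1.58 mmol/kg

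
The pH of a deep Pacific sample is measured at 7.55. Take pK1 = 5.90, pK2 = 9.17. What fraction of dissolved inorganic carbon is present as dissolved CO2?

α₀ = 1 / (1 + K1/[H⁺] + K1K2/[H⁺]²) = 1 / (1 + 10^+1.65 + 10^+0.03)
   = 1 / (1 + 44.668 + 1.0715) = 1/46.740 = 0.02140

α₀ = 0.0214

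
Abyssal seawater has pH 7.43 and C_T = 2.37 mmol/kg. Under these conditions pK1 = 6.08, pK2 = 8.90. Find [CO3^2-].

[CO3²⁻] = 0.0745 mmol/kg

α₂ = 1 / (1 + [H⁺]/K2 + [H⁺]²/(K1K2)) = 1 / (1 + 10^+1.47 + 10^+0.12)
   = 1 / (1 + 29.512 + 1.3183) = 1/31.830 = 0.03142
[CO3²⁻] = α₂ × DIC = 0.03142 × 2.37 = 0.0745 mmol/kg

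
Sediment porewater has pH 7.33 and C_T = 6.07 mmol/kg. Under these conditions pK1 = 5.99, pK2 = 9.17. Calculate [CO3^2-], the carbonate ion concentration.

α₂ = 1 / (1 + [H⁺]/K2 + [H⁺]²/(K1K2)) = 1 / (1 + 10^+1.84 + 10^+0.50)
   = 1 / (1 + 69.183 + 3.1623) = 1/73.345 = 0.01363
[CO3²⁻] = α₂ × DIC = 0.01363 × 6.07 = 0.0828 mmol/kg

[CO3²⁻] = 0.0828 mmol/kg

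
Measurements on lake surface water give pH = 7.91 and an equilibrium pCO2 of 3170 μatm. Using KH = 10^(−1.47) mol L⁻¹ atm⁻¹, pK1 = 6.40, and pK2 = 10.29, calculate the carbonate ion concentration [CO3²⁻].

[CO2*] = KH · pCO2 = 10^(−1.47) × 3170×10^-6 = 1.074×10^-4 mol/L
α₀ = 1/(1 + K1/[H⁺] + K1K2/[H⁺]²) = 1/(1 + 10^+1.51 + 10^-0.87) = 0.02986
DIC = [CO2*]/α₀ = 1.074×10^-4 / 0.02986 = 3.598 mmol/L
[CO3²⁻] = α₂·DIC; α₂ = 0.004027, so [CO3²⁻] = 0.004027 × 3.598 = 0.0145 mmol/L = 14.5 μmol/L

[CO3²⁻] = 14.5 μmol/L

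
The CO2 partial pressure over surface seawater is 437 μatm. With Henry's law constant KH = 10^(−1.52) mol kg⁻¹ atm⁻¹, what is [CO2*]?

KH = 10^(−1.52) = 3.020×10^-2 mol kg⁻¹ atm⁻¹
[CO2*] = KH · pCO2 = 3.020×10^-2 × 437×10^-6 atm = 1.32×10^-5 mol/kg

[CO2*] = 13.2 μmol/kg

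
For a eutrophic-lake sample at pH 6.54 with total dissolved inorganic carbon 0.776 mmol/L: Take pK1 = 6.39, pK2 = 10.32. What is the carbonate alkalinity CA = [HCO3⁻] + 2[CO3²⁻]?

CA = 0.454 mmol/L

CA = [HCO3⁻] + 2[CO3²⁻] = (α₁ + 2α₂)·DIC
At pH 6.54: [H⁺]/K1 = 10^-0.15 = 0.70795, K2/[H⁺] = 10^-3.78 = 0.00016596
α₁ = 1/(1 + 0.70795 + 0.00016596) = 1/1.7081 = 0.5854; α₂ = α₁·K2/[H⁺] = 9.716×10^-5
α₁ + 2α₂ = 0.5856
CA = 0.5856 × 0.776 = 0.454 mmol/L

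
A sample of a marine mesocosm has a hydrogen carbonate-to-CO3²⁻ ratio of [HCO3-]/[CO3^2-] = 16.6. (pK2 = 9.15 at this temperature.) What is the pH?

From K2 = [H⁺][CO3^2-]/[HCO3-]:  pH = pK2 − log₁₀([HCO3-]/[CO3^2-])
log₁₀(16.6) = +1.220
pH = 9.15 − (+1.220) = 7.93

pH = 7.93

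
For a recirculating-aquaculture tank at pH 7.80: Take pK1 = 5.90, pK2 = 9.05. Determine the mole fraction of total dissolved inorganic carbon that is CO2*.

α₀ = 1 / (1 + K1/[H⁺] + K1K2/[H⁺]²) = 1 / (1 + 10^+1.90 + 10^+0.65)
   = 1 / (1 + 79.433 + 4.4668) = 1/84.900 = 0.01178

α₀ = 0.0118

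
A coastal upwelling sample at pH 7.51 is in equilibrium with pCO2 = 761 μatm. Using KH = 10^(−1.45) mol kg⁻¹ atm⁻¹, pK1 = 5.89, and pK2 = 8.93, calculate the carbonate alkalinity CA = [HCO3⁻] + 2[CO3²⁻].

CA = 1.21 mmol/kg

[CO2*] = KH · pCO2 = 10^(−1.45) × 761×10^-6 = 2.700×10^-5 mol/kg
α₀ = 1/(1 + K1/[H⁺] + K1K2/[H⁺]²) = 1/(1 + 10^+1.62 + 10^+0.20) = 0.02259
DIC = [CO2*]/α₀ = 2.700×10^-5 / 0.02259 = 1.195 mmol/kg
CA = (α₁ + 2α₂)·DIC = (0.9416 + 2×0.03580) × 1.195 = 1.21 mmol/kg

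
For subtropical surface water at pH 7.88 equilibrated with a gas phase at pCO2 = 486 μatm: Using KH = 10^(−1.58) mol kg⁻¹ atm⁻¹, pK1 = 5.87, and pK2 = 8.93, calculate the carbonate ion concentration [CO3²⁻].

[CO2*] = KH · pCO2 = 10^(−1.58) × 486×10^-6 = 1.278×10^-5 mol/kg
α₀ = 1/(1 + K1/[H⁺] + K1K2/[H⁺]²) = 1/(1 + 10^+2.01 + 10^+0.96) = 0.008893
DIC = [CO2*]/α₀ = 1.278×10^-5 / 0.008893 = 1.437 mmol/kg
[CO3²⁻] = α₂·DIC; α₂ = 0.08110, so [CO3²⁻] = 0.08110 × 1.437 = 0.117 mmol/kg

[CO3²⁻] = 0.117 mmol/kg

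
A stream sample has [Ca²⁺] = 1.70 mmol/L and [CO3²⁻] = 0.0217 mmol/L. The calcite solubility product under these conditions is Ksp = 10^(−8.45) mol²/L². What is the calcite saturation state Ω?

Ω = 10.4

Ksp = 10^(−8.45) = 3.548×10^-9
Ω = [Ca²⁺][CO3²⁻]/Ksp = (1.70×10^-3)(0.0217×10^-3) / 3.548×10^-9 = 10.4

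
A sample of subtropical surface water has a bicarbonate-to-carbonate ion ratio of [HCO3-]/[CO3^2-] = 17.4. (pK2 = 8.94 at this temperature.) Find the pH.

pH = 7.70

From K2 = [H⁺][CO3^2-]/[HCO3-]:  pH = pK2 − log₁₀([HCO3-]/[CO3^2-])
log₁₀(17.4) = +1.241
pH = 8.94 − (+1.241) = 7.70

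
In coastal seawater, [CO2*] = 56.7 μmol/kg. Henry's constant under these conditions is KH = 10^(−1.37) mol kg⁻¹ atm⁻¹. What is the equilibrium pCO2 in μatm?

KH = 10^(−1.37) = 4.266×10^-2 mol kg⁻¹ atm⁻¹
pCO2 = [CO2*]/KH = 56.7×10^-6 / 4.266×10^-2 = 1.33×10^-3 atm = 1330 μatm

pCO2 = 1330 μatm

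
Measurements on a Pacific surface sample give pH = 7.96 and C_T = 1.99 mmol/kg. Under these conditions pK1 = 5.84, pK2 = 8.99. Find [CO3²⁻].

α₂ = 1 / (1 + [H⁺]/K2 + [H⁺]²/(K1K2)) = 1 / (1 + 10^+1.03 + 10^-1.09)
   = 1 / (1 + 10.715 + 0.081283) = 1/11.796 = 0.08477
[CO3²⁻] = α₂ × DIC = 0.08477 × 1.99 = 0.169 mmol/kg

[CO3²⁻] = 0.169 mmol/kg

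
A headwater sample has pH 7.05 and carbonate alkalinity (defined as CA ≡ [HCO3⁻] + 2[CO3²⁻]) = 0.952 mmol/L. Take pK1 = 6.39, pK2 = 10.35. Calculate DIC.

CA = [HCO3⁻] + 2[CO3²⁻] = (α₁ + 2α₂)·DIC
At pH 7.05: [H⁺]/K1 = 10^-0.66 = 0.21878, K2/[H⁺] = 10^-3.30 = 0.00050119
α₁ = 1/(1 + 0.21878 + 0.00050119) = 1/1.2193 = 0.8202; α₂ = α₁·K2/[H⁺] = 0.0004111
α₁ + 2α₂ = 0.8210
DIC = CA / (α₁ + 2α₂) = 0.952 / 0.8210 = 1.16 mmol/L

DIC = 1.16 mmol/L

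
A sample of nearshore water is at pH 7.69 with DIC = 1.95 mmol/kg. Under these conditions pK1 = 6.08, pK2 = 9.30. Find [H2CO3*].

[CO2*] = 0.0456 mmol/kg

α₀ = 1 / (1 + K1/[H⁺] + K1K2/[H⁺]²) = 1 / (1 + 10^+1.61 + 10^+0.00)
   = 1 / (1 + 40.738 + 1.0000) = 1/42.738 = 0.02340
[CO2*] = α₀ × DIC = 0.02340 × 1.95 = 0.0456 mmol/kg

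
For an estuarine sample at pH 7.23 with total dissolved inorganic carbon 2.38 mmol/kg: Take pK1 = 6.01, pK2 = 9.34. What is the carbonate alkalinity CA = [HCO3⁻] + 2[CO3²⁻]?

CA = [HCO3⁻] + 2[CO3²⁻] = (α₁ + 2α₂)·DIC
At pH 7.23: [H⁺]/K1 = 10^-1.22 = 0.060256, K2/[H⁺] = 10^-2.11 = 0.0077625
α₁ = 1/(1 + 0.060256 + 0.0077625) = 1/1.0680 = 0.9363; α₂ = α₁·K2/[H⁺] = 0.007268
α₁ + 2α₂ = 0.9508
CA = 0.9508 × 2.38 = 2.26 mmol/kg

CA = 2.26 mmol/kg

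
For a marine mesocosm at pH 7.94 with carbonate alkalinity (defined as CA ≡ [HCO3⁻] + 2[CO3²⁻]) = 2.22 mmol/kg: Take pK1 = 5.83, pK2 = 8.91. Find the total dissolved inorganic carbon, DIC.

CA = [HCO3⁻] + 2[CO3²⁻] = (α₁ + 2α₂)·DIC
At pH 7.94: [H⁺]/K1 = 10^-2.11 = 0.0077625, K2/[H⁺] = 10^-0.97 = 0.10715
α₁ = 1/(1 + 0.0077625 + 0.10715) = 1/1.1149 = 0.8969; α₂ = α₁·K2/[H⁺] = 0.09611
α₁ + 2α₂ = 1.0891
DIC = CA / (α₁ + 2α₂) = 2.22 / 1.0891 = 2.04 mmol/kg

DIC = 2.04 mmol/kg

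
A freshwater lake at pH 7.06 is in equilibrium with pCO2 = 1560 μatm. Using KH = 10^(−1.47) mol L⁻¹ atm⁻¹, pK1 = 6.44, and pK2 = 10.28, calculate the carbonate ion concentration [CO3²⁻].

[CO2*] = KH · pCO2 = 10^(−1.47) × 1560×10^-6 = 5.286×10^-5 mol/L
α₀ = 1/(1 + K1/[H⁺] + K1K2/[H⁺]²) = 1/(1 + 10^+0.62 + 10^-2.60) = 0.1934
DIC = [CO2*]/α₀ = 5.286×10^-5 / 0.1934 = 0.2733 mmol/L
[CO3²⁻] = α₂·DIC; α₂ = 0.0004857, so [CO3²⁻] = 0.0004857 × 0.2733 = 0.000133 mmol/L = 0.133 μmol/L

[CO3²⁻] = 0.133 μmol/L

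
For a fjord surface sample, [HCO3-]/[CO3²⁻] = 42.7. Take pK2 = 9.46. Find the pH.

pH = 7.83

From K2 = [H⁺][CO3²⁻]/[HCO3-]:  pH = pK2 − log₁₀([HCO3-]/[CO3²⁻])
log₁₀(42.7) = +1.630
pH = 9.46 − (+1.630) = 7.83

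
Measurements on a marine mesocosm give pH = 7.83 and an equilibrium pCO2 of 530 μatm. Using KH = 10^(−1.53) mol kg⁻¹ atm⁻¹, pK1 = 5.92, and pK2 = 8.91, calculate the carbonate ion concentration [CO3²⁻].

[CO3²⁻] = 0.106 mmol/kg

[CO2*] = KH · pCO2 = 10^(−1.53) × 530×10^-6 = 1.564×10^-5 mol/kg
α₀ = 1/(1 + K1/[H⁺] + K1K2/[H⁺]²) = 1/(1 + 10^+1.91 + 10^+0.83) = 0.01123
DIC = [CO2*]/α₀ = 1.564×10^-5 / 0.01123 = 1.393 mmol/kg
[CO3²⁻] = α₂·DIC; α₂ = 0.07593, so [CO3²⁻] = 0.07593 × 1.393 = 0.106 mmol/kg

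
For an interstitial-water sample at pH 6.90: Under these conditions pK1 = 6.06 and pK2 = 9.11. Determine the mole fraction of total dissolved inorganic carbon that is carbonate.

α₂ = 1 / (1 + [H⁺]/K2 + [H⁺]²/(K1K2)) = 1 / (1 + 10^+2.21 + 10^+1.37)
   = 1 / (1 + 162.18 + 23.442) = 1/186.62 = 0.005358

α₂ = 0.00536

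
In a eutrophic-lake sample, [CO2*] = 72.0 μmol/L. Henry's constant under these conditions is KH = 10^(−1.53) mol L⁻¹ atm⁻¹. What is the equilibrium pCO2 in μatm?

KH = 10^(−1.53) = 2.951×10^-2 mol L⁻¹ atm⁻¹
pCO2 = [CO2*]/KH = 72.0×10^-6 / 2.951×10^-2 = 2.44×10^-3 atm = 2440 μatm

pCO2 = 2440 μatm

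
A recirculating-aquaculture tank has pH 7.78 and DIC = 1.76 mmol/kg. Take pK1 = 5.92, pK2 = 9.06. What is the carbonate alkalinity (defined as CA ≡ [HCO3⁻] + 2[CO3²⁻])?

CA = 1.82 mmol/kg

CA = [HCO3⁻] + 2[CO3²⁻] = (α₁ + 2α₂)·DIC
At pH 7.78: [H⁺]/K1 = 10^-1.86 = 0.013804, K2/[H⁺] = 10^-1.28 = 0.052481
α₁ = 1/(1 + 0.013804 + 0.052481) = 1/1.0663 = 0.9378; α₂ = α₁·K2/[H⁺] = 0.04922
α₁ + 2α₂ = 1.0363
CA = 1.0363 × 1.76 = 1.82 mmol/kg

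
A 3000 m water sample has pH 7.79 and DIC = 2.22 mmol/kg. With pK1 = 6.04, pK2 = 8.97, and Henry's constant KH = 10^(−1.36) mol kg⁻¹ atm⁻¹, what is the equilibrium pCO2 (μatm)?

pCO2 = 834 μatm

α₀ = 1 / (1 + K1/[H⁺] + K1K2/[H⁺]²) = 1 / (1 + 10^+1.75 + 10^+0.57)
   = 1 / (1 + 56.234 + 3.7154) = 1/60.949 = 0.01641
[CO2*] = α₀ × DIC = 0.01641 × 2.22 = 0.03642 mmol/kg
pCO2 = [CO2*]/KH = 3.642×10^-5 / 4.365×10^-2 = 834 μatm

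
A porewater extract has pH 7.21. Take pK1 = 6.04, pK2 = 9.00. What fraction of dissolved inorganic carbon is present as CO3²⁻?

α₂ = 1 / (1 + [H⁺]/K2 + [H⁺]²/(K1K2)) = 1 / (1 + 10^+1.79 + 10^+0.62)
   = 1 / (1 + 61.660 + 4.1687) = 1/66.828 = 0.01496

α₂ = 0.0150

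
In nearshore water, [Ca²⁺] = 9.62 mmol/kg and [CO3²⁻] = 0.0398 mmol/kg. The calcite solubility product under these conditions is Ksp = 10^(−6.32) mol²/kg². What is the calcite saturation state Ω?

Ksp = 10^(−6.32) = 4.786×10^-7
Ω = [Ca²⁺][CO3²⁻]/Ksp = (9.62×10^-3)(0.0398×10^-3) / 4.786×10^-7 = 0.800

Ω = 0.800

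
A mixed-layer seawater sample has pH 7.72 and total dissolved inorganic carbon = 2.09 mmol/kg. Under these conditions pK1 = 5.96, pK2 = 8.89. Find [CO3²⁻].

[CO3²⁻] = 0.130 mmol/kg

α₂ = 1 / (1 + [H⁺]/K2 + [H⁺]²/(K1K2)) = 1 / (1 + 10^+1.17 + 10^-0.59)
   = 1 / (1 + 14.791 + 0.25704) = 1/16.048 = 0.06231
[CO3²⁻] = α₂ × DIC = 0.06231 × 2.09 = 0.130 mmol/kg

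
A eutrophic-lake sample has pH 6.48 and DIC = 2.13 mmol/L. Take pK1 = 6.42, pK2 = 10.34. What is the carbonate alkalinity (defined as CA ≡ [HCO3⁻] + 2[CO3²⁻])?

CA = [HCO3⁻] + 2[CO3²⁻] = (α₁ + 2α₂)·DIC
At pH 6.48: [H⁺]/K1 = 10^-0.06 = 0.87096, K2/[H⁺] = 10^-3.86 = 0.00013804
α₁ = 1/(1 + 0.87096 + 0.00013804) = 1/1.8711 = 0.5344; α₂ = α₁·K2/[H⁺] = 7.377×10^-5
α₁ + 2α₂ = 0.5346
CA = 0.5346 × 2.13 = 1.14 mmol/L

CA = 1.14 mmol/L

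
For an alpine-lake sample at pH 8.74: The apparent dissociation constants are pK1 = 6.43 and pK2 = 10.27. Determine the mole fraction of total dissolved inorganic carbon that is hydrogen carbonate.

α₁ = 1 / (1 + [H⁺]/K1 + K2/[H⁺]) = 1 / (1 + 10^-2.31 + 10^-1.53)
   = 1 / (1 + 0.0048978 + 0.029512) = 1/1.0344 = 0.9667

α₁ = 0.967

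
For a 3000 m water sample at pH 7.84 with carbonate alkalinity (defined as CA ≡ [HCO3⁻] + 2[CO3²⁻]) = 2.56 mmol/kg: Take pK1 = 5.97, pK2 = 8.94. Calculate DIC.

CA = [HCO3⁻] + 2[CO3²⁻] = (α₁ + 2α₂)·DIC
At pH 7.84: [H⁺]/K1 = 10^-1.87 = 0.013490, K2/[H⁺] = 10^-1.10 = 0.079433
α₁ = 1/(1 + 0.013490 + 0.079433) = 1/1.0929 = 0.9150; α₂ = α₁·K2/[H⁺] = 0.07268
α₁ + 2α₂ = 1.0603
DIC = CA / (α₁ + 2α₂) = 2.56 / 1.0603 = 2.41 mmol/kg

DIC = 2.41 mmol/kg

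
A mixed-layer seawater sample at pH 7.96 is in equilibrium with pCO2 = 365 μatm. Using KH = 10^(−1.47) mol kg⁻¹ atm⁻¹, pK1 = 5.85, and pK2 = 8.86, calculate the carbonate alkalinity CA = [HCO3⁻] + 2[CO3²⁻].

CA = 1.99 mmol/kg

[CO2*] = KH · pCO2 = 10^(−1.47) × 365×10^-6 = 1.237×10^-5 mol/kg
α₀ = 1/(1 + K1/[H⁺] + K1K2/[H⁺]²) = 1/(1 + 10^+2.11 + 10^+1.21) = 0.006847
DIC = [CO2*]/α₀ = 1.237×10^-5 / 0.006847 = 1.806 mmol/kg
CA = (α₁ + 2α₂)·DIC = (0.8821 + 2×0.1111) × 1.806 = 1.99 mmol/kg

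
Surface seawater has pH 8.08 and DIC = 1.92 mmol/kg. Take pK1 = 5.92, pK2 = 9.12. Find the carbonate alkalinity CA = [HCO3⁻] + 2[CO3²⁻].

CA = [HCO3⁻] + 2[CO3²⁻] = (α₁ + 2α₂)·DIC
At pH 8.08: [H⁺]/K1 = 10^-2.16 = 0.0069183, K2/[H⁺] = 10^-1.04 = 0.091201
α₁ = 1/(1 + 0.0069183 + 0.091201) = 1/1.0981 = 0.9106; α₂ = α₁·K2/[H⁺] = 0.08305
α₁ + 2α₂ = 1.0768
CA = 1.0768 × 1.92 = 2.07 mmol/kg

CA = 2.07 mmol/kg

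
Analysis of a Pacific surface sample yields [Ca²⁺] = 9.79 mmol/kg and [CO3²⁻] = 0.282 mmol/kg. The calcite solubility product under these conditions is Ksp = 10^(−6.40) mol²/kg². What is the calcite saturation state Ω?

Ω = 6.93

Ksp = 10^(−6.40) = 3.981×10^-7
Ω = [Ca²⁺][CO3²⁻]/Ksp = (9.79×10^-3)(0.282×10^-3) / 3.981×10^-7 = 6.93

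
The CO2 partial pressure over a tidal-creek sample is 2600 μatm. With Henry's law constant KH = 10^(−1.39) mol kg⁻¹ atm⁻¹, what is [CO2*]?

[CO2*] = 106 μmol/kg

KH = 10^(−1.39) = 4.074×10^-2 mol kg⁻¹ atm⁻¹
[CO2*] = KH · pCO2 = 4.074×10^-2 × 2600×10^-6 atm = 1.06×10^-4 mol/kg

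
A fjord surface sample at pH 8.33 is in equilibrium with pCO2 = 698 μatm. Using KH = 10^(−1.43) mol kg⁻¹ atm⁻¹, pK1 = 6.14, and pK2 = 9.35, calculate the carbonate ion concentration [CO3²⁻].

[CO3²⁻] = 0.384 mmol/kg

[CO2*] = KH · pCO2 = 10^(−1.43) × 698×10^-6 = 2.593×10^-5 mol/kg
α₀ = 1/(1 + K1/[H⁺] + K1K2/[H⁺]²) = 1/(1 + 10^+2.19 + 10^+1.17) = 0.005859
DIC = [CO2*]/α₀ = 2.593×10^-5 / 0.005859 = 4.426 mmol/kg
[CO3²⁻] = α₂·DIC; α₂ = 0.08666, so [CO3²⁻] = 0.08666 × 4.426 = 0.384 mmol/kg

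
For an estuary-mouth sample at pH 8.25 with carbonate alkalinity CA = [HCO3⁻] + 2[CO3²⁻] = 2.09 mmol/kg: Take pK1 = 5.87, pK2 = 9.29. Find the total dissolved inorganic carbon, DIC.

CA = [HCO3⁻] + 2[CO3²⁻] = (α₁ + 2α₂)·DIC
At pH 8.25: [H⁺]/K1 = 10^-2.38 = 0.0041687, K2/[H⁺] = 10^-1.04 = 0.091201
α₁ = 1/(1 + 0.0041687 + 0.091201) = 1/1.0954 = 0.9129; α₂ = α₁·K2/[H⁺] = 0.08326
α₁ + 2α₂ = 1.0795
DIC = CA / (α₁ + 2α₂) = 2.09 / 1.0795 = 1.94 mmol/kg

DIC = 1.94 mmol/kg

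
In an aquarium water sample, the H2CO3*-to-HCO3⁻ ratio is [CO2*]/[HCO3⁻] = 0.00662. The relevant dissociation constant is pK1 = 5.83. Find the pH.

From K1 = [H⁺][HCO3⁻]/[CO2*]:  pH = pK1 − log₁₀([CO2*]/[HCO3⁻])
log₁₀(0.00662) = -2.179
pH = 5.83 − (-2.179) = 8.01

pH = 8.01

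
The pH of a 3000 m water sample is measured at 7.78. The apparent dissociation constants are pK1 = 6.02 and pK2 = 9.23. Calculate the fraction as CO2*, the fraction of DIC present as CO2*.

α₀ = 1 / (1 + K1/[H⁺] + K1K2/[H⁺]²) = 1 / (1 + 10^+1.76 + 10^+0.31)
   = 1 / (1 + 57.544 + 2.0417) = 1/60.586 = 0.01651

α₀ = 0.0165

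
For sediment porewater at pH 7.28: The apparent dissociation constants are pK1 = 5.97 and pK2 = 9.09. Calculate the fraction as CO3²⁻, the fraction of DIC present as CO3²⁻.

α₂ = 0.0146

α₂ = 1 / (1 + [H⁺]/K2 + [H⁺]²/(K1K2)) = 1 / (1 + 10^+1.81 + 10^+0.50)
   = 1 / (1 + 64.565 + 3.1623) = 1/68.728 = 0.01455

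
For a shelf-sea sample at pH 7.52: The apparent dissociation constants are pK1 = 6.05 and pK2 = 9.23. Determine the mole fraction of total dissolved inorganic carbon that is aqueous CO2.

α₀ = 1 / (1 + K1/[H⁺] + K1K2/[H⁺]²) = 1 / (1 + 10^+1.47 + 10^-0.24)
   = 1 / (1 + 29.512 + 0.57544) = 1/31.088 = 0.03217

α₀ = 0.0322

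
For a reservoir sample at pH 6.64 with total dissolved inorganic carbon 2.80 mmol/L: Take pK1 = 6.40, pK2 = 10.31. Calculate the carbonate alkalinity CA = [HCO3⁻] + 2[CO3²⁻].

CA = 1.78 mmol/L

CA = [HCO3⁻] + 2[CO3²⁻] = (α₁ + 2α₂)·DIC
At pH 6.64: [H⁺]/K1 = 10^-0.24 = 0.57544, K2/[H⁺] = 10^-3.67 = 0.00021380
α₁ = 1/(1 + 0.57544 + 0.00021380) = 1/1.5757 = 0.6347; α₂ = α₁·K2/[H⁺] = 0.0001357
α₁ + 2α₂ = 0.6349
CA = 0.6349 × 2.80 = 1.78 mmol/L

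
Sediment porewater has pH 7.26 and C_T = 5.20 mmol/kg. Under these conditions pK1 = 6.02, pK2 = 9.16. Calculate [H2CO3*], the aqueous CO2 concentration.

[CO2*] = 0.280 mmol/kg

α₀ = 1 / (1 + K1/[H⁺] + K1K2/[H⁺]²) = 1 / (1 + 10^+1.24 + 10^-0.66)
   = 1 / (1 + 17.378 + 0.21878) = 1/18.597 = 0.05377
[CO2*] = α₀ × DIC = 0.05377 × 5.20 = 0.280 mmol/kg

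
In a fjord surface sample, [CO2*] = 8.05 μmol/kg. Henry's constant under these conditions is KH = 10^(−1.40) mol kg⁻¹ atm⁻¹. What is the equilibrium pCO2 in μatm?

KH = 10^(−1.40) = 3.981×10^-2 mol kg⁻¹ atm⁻¹
pCO2 = [CO2*]/KH = 8.05×10^-6 / 3.981×10^-2 = 2.02×10^-4 atm = 202 μatm

pCO2 = 202 μatm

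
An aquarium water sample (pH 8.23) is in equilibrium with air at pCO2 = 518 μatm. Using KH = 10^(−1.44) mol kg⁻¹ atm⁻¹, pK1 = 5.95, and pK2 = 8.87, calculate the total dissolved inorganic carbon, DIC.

[CO2*] = KH · pCO2 = 10^(−1.44) × 518×10^-6 = 1.881×10^-5 mol/kg
α₀ = 1/(1 + K1/[H⁺] + K1K2/[H⁺]²) = 1/(1 + 10^+2.28 + 10^+1.64) = 0.004252
DIC = [CO2*]/α₀ = 1.881×10^-5 / 0.004252 = 4.42 mmol/kg

DIC = 4.42 mmol/kg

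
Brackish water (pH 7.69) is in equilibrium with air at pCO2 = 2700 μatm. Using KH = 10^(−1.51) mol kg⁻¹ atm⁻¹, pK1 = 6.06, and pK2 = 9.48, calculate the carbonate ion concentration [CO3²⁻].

[CO2*] = KH · pCO2 = 10^(−1.51) × 2700×10^-6 = 8.344×10^-5 mol/kg
α₀ = 1/(1 + K1/[H⁺] + K1K2/[H⁺]²) = 1/(1 + 10^+1.63 + 10^-0.16) = 0.02255
DIC = [CO2*]/α₀ = 8.344×10^-5 / 0.02255 = 3.700 mmol/kg
[CO3²⁻] = α₂·DIC; α₂ = 0.01560, so [CO3²⁻] = 0.01560 × 3.700 = 0.0577 mmol/kg

[CO3²⁻] = 0.0577 mmol/kg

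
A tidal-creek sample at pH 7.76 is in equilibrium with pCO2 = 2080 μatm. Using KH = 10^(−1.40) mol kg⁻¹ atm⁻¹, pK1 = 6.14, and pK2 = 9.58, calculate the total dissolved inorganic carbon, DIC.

[CO2*] = KH · pCO2 = 10^(−1.40) × 2080×10^-6 = 8.281×10^-5 mol/kg
α₀ = 1/(1 + K1/[H⁺] + K1K2/[H⁺]²) = 1/(1 + 10^+1.62 + 10^-0.20) = 0.02309
DIC = [CO2*]/α₀ = 8.281×10^-5 / 0.02309 = 3.59 mmol/kg

DIC = 3.59 mmol/kg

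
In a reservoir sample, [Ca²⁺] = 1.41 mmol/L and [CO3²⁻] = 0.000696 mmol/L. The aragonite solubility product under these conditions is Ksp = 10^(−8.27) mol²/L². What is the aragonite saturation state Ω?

Ω = 0.183

Ksp = 10^(−8.27) = 5.370×10^-9
Ω = [Ca²⁺][CO3²⁻]/Ksp = (1.41×10^-3)(0.000696×10^-3) / 5.370×10^-9 = 0.183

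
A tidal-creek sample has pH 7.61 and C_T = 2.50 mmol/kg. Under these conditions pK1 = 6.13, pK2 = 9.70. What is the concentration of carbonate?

α₂ = 1 / (1 + [H⁺]/K2 + [H⁺]²/(K1K2)) = 1 / (1 + 10^+2.09 + 10^+0.61)
   = 1 / (1 + 123.03 + 4.0738) = 1/128.10 = 0.007806
[CO3²⁻] = α₂ × DIC = 0.007806 × 2.50 = 0.0195 mmol/kg = 19.5 μmol/kg

[CO3²⁻] = 19.5 μmol/kg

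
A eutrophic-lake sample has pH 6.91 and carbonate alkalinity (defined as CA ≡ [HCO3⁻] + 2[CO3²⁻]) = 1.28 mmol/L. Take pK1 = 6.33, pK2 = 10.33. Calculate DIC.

CA = [HCO3⁻] + 2[CO3²⁻] = (α₁ + 2α₂)·DIC
At pH 6.91: [H⁺]/K1 = 10^-0.58 = 0.26303, K2/[H⁺] = 10^-3.42 = 0.00038019
α₁ = 1/(1 + 0.26303 + 0.00038019) = 1/1.2634 = 0.7915; α₂ = α₁·K2/[H⁺] = 0.0003009
α₁ + 2α₂ = 0.7921
DIC = CA / (α₁ + 2α₂) = 1.28 / 0.7921 = 1.62 mmol/L

DIC = 1.62 mmol/L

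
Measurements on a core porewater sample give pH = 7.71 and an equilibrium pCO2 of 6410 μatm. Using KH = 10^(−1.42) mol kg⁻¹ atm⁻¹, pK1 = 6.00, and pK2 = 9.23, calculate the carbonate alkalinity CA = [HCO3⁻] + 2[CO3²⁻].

[CO2*] = KH · pCO2 = 10^(−1.42) × 6410×10^-6 = 2.437×10^-4 mol/kg
α₀ = 1/(1 + K1/[H⁺] + K1K2/[H⁺]²) = 1/(1 + 10^+1.71 + 10^+0.19) = 0.01858
DIC = [CO2*]/α₀ = 2.437×10^-4 / 0.01858 = 13.12 mmol/kg
CA = (α₁ + 2α₂)·DIC = (0.9527 + 2×0.02877) × 13.12 = 13.3 mmol/kg

CA = 13.3 mmol/kg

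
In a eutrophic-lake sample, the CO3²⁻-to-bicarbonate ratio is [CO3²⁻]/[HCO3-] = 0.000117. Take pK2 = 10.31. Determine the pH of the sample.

pH = 6.38

From K2 = [H⁺][CO3²⁻]/[HCO3-]:  pH = pK2 + log₁₀([CO3²⁻]/[HCO3-])
log₁₀(0.000117) = -3.932
pH = 10.31 + (-3.932) = 6.38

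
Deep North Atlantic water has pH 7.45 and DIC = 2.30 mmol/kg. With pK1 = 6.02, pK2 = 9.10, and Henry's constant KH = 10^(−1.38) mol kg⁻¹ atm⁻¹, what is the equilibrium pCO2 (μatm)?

pCO2 = 1930 μatm

α₀ = 1 / (1 + K1/[H⁺] + K1K2/[H⁺]²) = 1 / (1 + 10^+1.43 + 10^-0.22)
   = 1 / (1 + 26.915 + 0.60256) = 1/28.518 = 0.03507
[CO2*] = α₀ × DIC = 0.03507 × 2.30 = 0.08065 mmol/kg
pCO2 = [CO2*]/KH = 8.065×10^-5 / 4.169×10^-2 = 1930 μatm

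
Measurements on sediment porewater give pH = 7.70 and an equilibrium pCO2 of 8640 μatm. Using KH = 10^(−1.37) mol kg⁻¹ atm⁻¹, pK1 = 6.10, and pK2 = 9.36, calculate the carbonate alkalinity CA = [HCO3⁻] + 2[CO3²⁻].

[CO2*] = KH · pCO2 = 10^(−1.37) × 8640×10^-6 = 3.686×10^-4 mol/kg
α₀ = 1/(1 + K1/[H⁺] + K1K2/[H⁺]²) = 1/(1 + 10^+1.60 + 10^-0.06) = 0.02399
DIC = [CO2*]/α₀ = 3.686×10^-4 / 0.02399 = 15.36 mmol/kg
CA = (α₁ + 2α₂)·DIC = (0.9551 + 2×0.02090) × 15.36 = 15.3 mmol/kg

CA = 15.3 mmol/kg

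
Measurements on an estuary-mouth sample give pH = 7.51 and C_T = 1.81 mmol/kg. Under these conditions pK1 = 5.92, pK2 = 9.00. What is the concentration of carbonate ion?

α₂ = 1 / (1 + [H⁺]/K2 + [H⁺]²/(K1K2)) = 1 / (1 + 10^+1.49 + 10^-0.10)
   = 1 / (1 + 30.903 + 0.79433) = 1/32.697 = 0.03058
[CO3²⁻] = α₂ × DIC = 0.03058 × 1.81 = 0.0554 mmol/kg

[CO3²⁻] = 0.0554 mmol/kg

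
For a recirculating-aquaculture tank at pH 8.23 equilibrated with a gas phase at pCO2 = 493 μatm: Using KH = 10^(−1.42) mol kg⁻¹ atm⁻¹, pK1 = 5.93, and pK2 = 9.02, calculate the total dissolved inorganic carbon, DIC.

DIC = 4.37 mmol/kg

[CO2*] = KH · pCO2 = 10^(−1.42) × 493×10^-6 = 1.874×10^-5 mol/kg
α₀ = 1/(1 + K1/[H⁺] + K1K2/[H⁺]²) = 1/(1 + 10^+2.30 + 10^+1.51) = 0.004294
DIC = [CO2*]/α₀ = 1.874×10^-5 / 0.004294 = 4.37 mmol/kg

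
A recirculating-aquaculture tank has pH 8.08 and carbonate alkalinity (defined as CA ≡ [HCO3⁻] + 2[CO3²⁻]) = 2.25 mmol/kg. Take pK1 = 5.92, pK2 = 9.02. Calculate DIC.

DIC = 2.05 mmol/kg

CA = [HCO3⁻] + 2[CO3²⁻] = (α₁ + 2α₂)·DIC
At pH 8.08: [H⁺]/K1 = 10^-2.16 = 0.0069183, K2/[H⁺] = 10^-0.94 = 0.11482
α₁ = 1/(1 + 0.0069183 + 0.11482) = 1/1.1217 = 0.8915; α₂ = α₁·K2/[H⁺] = 0.1024
α₁ + 2α₂ = 1.0962
DIC = CA / (α₁ + 2α₂) = 2.25 / 1.0962 = 2.05 mmol/kg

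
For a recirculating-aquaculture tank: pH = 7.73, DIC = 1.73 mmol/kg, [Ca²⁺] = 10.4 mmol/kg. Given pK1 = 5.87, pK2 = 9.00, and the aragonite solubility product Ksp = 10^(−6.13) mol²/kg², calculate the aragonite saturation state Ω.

α₂ = 1 / (1 + [H⁺]/K2 + [H⁺]²/(K1K2)) = 1 / (1 + 10^+1.27 + 10^-0.59)
   = 1 / (1 + 18.621 + 0.25704) = 1/19.878 = 0.05031
[CO3²⁻] = α₂ × DIC = 0.05031 × 1.73 = 0.08703 mmol/kg
Ksp = 10^(−6.13) = 7.413×10^-7
Ω = [Ca²⁺][CO3²⁻]/Ksp = (10.4×10^-3)(8.703×10^-5) / 7.413×10^-7 = 1.22

Ω = 1.22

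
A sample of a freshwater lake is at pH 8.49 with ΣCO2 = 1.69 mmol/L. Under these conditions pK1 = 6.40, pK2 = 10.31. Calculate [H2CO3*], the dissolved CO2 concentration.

[CO2*] = 13.4 μmol/L

α₀ = 1 / (1 + K1/[H⁺] + K1K2/[H⁺]²) = 1 / (1 + 10^+2.09 + 10^+0.27)
   = 1 / (1 + 123.03 + 1.8621) = 1/125.89 = 0.007944
[CO2*] = α₀ × DIC = 0.007944 × 1.69 = 0.0134 mmol/L = 13.4 μmol/L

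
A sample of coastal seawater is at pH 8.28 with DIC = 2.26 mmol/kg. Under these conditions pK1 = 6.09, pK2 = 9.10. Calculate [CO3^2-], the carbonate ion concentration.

[CO3²⁻] = 0.295 mmol/kg

α₂ = 1 / (1 + [H⁺]/K2 + [H⁺]²/(K1K2)) = 1 / (1 + 10^+0.82 + 10^-1.37)
   = 1 / (1 + 6.6069 + 0.042658) = 1/7.6496 = 0.1307
[CO3²⁻] = α₂ × DIC = 0.1307 × 2.26 = 0.295 mmol/kg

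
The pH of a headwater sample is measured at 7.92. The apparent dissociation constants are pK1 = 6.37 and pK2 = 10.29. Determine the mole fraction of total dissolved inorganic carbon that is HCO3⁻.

α₁ = 0.969

α₁ = 1 / (1 + [H⁺]/K1 + K2/[H⁺]) = 1 / (1 + 10^-1.55 + 10^-2.37)
   = 1 / (1 + 0.028184 + 0.0042658) = 1/1.0324 = 0.9686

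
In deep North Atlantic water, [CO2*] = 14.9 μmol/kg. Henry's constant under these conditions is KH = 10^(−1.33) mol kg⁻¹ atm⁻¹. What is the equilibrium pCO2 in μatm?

pCO2 = 319 μatm

KH = 10^(−1.33) = 4.677×10^-2 mol kg⁻¹ atm⁻¹
pCO2 = [CO2*]/KH = 14.9×10^-6 / 4.677×10^-2 = 3.19×10^-4 atm = 319 μatm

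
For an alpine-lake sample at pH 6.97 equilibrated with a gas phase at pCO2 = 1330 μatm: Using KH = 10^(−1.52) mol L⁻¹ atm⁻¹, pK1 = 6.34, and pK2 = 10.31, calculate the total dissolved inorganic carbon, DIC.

[CO2*] = KH · pCO2 = 10^(−1.52) × 1330×10^-6 = 4.017×10^-5 mol/L
α₀ = 1/(1 + K1/[H⁺] + K1K2/[H⁺]²) = 1/(1 + 10^+0.63 + 10^-2.71) = 0.1898
DIC = [CO2*]/α₀ = 4.017×10^-5 / 0.1898 = 0.212 mmol/L

DIC = 0.212 mmol/L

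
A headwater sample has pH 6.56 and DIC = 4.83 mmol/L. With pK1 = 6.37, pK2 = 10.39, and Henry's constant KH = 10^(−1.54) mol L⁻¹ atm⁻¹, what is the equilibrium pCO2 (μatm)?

α₀ = 1 / (1 + K1/[H⁺] + K1K2/[H⁺]²) = 1 / (1 + 10^+0.19 + 10^-3.64)
   = 1 / (1 + 1.5488 + 0.00022909) = 1/2.5490 = 0.3923
[CO2*] = α₀ × DIC = 0.3923 × 4.83 = 1.895 mmol/L
pCO2 = [CO2*]/KH = 1.895×10^-3 / 2.884×10^-2 = 6.57×10^4 μatm

pCO2 = 6.57×10^4 μatm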